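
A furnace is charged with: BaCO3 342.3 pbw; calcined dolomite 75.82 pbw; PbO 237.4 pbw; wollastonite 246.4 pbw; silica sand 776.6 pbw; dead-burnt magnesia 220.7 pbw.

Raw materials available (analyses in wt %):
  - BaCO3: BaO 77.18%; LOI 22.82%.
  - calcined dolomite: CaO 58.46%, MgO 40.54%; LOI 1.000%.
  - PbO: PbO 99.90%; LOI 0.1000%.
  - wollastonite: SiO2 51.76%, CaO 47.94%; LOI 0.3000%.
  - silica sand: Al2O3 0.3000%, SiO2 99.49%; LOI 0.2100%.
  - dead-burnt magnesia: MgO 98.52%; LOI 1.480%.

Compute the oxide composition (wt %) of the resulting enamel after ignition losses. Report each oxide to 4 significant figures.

Values along the way are printed (rounded to four significant digits) in the working — the working math keeps full precision at every stage. A single rounding completes every reported figure. All derived quantities, including yield, the six compositions, net glass mass, LOI, the totals, are carried using the weight values per 1814 pbw of glass in exact precision as set out in the problem or answer text.
What the batch supplies per oxide:
  PbO: 237.4·0.9990 = 237.2 pbw
  Al2O3: 776.6·0.003000 = 2.330 pbw
  SiO2: 246.4·0.5176 + 776.6·0.9949 = 900.2 pbw
  BaO: 342.3·0.7718 = 264.2 pbw
  CaO: 75.82·0.5846 + 246.4·0.4794 = 162.4 pbw
  MgO: 75.82·0.4054 + 220.7·0.9852 = 248.2 pbw
LOI: 342.3·0.2282 + 75.82·0.01000 + 237.4·0.001000 + 246.4·0.003000 + 776.6·0.002100 + 220.7·0.01480 = 84.74 pbw
The glass mass, total less LOI, = 1899 − 84.74 = 1814 pbw (consistent with Σ oxide mass)
each wt % is 100 × oxide ÷ glass

Glass mass = 1814 pbw (batch 1899 − LOI 84.74).
Composition: PbO 13.07%, Al2O3 0.1284%, SiO2 49.61%, BaO 14.56%, CaO 8.953%, MgO 13.68%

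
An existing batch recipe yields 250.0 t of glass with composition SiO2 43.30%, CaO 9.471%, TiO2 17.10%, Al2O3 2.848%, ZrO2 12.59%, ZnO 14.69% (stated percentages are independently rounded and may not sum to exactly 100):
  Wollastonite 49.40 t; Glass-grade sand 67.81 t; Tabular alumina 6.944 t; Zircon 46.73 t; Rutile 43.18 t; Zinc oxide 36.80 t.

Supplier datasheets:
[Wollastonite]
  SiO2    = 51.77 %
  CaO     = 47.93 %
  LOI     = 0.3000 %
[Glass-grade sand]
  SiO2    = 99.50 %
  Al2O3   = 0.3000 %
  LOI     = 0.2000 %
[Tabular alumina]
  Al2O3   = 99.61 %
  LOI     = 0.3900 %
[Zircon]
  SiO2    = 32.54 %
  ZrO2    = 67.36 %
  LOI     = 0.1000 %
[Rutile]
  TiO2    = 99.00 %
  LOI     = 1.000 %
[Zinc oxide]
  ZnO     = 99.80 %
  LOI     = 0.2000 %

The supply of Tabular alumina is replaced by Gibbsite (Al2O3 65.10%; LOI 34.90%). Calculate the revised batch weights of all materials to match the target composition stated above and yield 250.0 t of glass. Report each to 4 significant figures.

All internal work maintains exact precision through every step — intermediates are shown, with 4-significant-digit rounding, on the page. Each reported figure takes just one rounding. All derived quantities are rebuilt in full float precision (yield, six oxide percentages, glass mass, totals, LOI) using the weight values per 250.0 t of glass, as set out in the problem or answer text.
Oxide mass targets, per 250.0 t glass:
  SiO2: 43.30% × 250.0 = 108.2 t
  CaO: 9.471% × 250.0 = 23.68 t
  TiO2: 17.10% × 250.0 = 42.75 t
  Al2O3: 2.848% × 250.0 = 7.120 t
  ZrO2: 12.59% × 250.0 = 31.48 t
  ZnO: 14.69% × 250.0 = 36.72 t
Oxide-by-oxide audit applying the batch weights above, relative to the basis at hand (oxide sums agree with the targets modulo rounding of the values):
  SiO2: 49.40·0.5177 + 67.81·0.9950 + 46.73·0.3254 = 108.3 t (target 108.2 t)
  CaO: 49.40·0.4793 = 23.68 t (target 23.68 t)
  TiO2: 43.18·0.9900 = 42.75 t (target 42.75 t)
  Al2O3: 67.81·0.003000 + 10.62·0.6510 = 7.117 t (target 7.120 t)
  ZrO2: 46.73·0.6736 = 31.48 t (target 31.48 t)
  ZnO: 36.80·0.9980 = 36.73 t (target 36.72 t)
Consistency of the glass mass: batch Σ − ignition loss = 250.0 t (the targets, summed, come to 250.0 t; versus the stated basis of 250.0 t — a pure rounding effect).
Whole-batch sum: Σ batch = 254.5 t; Σ batch·LOI gives LOI loss = 4.542 t; glass ÷ batch gives a yield of 98.22%.

Revised batch per 250.0 t glass:
  Wollastonite: 49.40 t
  Glass-grade sand: 67.81 t
  Gibbsite: 10.62 t
  Zircon: 46.73 t
  Rutile: 43.18 t
  Zinc oxide: 36.80 t
Total batch = 254.5 t; LOI loss = 4.542 t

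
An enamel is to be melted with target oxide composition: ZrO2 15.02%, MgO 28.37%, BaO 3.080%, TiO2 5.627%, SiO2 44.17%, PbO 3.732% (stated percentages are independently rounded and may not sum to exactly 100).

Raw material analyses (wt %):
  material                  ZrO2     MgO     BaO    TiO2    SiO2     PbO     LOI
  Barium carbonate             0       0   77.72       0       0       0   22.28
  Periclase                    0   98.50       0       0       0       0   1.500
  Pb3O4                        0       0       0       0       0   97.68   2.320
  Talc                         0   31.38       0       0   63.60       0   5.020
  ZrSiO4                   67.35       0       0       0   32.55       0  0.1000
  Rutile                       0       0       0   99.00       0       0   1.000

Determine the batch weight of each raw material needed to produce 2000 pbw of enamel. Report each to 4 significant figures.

Batch per 2000 pbw enamel:
  Barium carbonate: 79.26 pbw
  Periclase: 206.3 pbw
  Pb3O4: 76.41 pbw
  Talc: 1161 pbw
  ZrSiO4: 446.0 pbw
  Rutile: 113.7 pbw
Total batch = 2083 pbw; LOI loss = 82.39 pbw; yield = 96.04%

The whole derivation maintains exact precision through the solve. In-progress results are displayed, rounded to four significant digits, within the worked lines. Each reported value takes a single rounding — all derived quantities are computed in full precision (ignition loss, totals, six oxide percentages, the yield, glass mass) using the weight values for 2000 pbw of glass, exactly as shown in question or answer.
Per-oxide target masses for 2000 pbw enamel:
  ZrO2: 15.02% × 2000 = 300.4 pbw
  MgO: 28.37% × 2000 = 567.4 pbw
  BaO: 3.080% × 2000 = 61.60 pbw
  TiO2: 5.627% × 2000 = 112.5 pbw
  SiO2: 44.17% × 2000 = 883.4 pbw
  PbO: 3.732% × 2000 = 74.64 pbw
A balance pass over the oxides, from the weights as reported, on the stated basis (target by target, the sums agree once rounding is allowed for):
  ZrO2: 446.0·0.6735 = 300.4 pbw (target 300.4 pbw)
  MgO: 206.3·0.9850 + 1161·0.3138 = 567.5 pbw (target 567.4 pbw)
  BaO: 79.26·0.7772 = 61.60 pbw (target 61.60 pbw)
  TiO2: 113.7·0.9900 = 112.6 pbw (target 112.5 pbw)
  SiO2: 1161·0.6360 + 446.0·0.3255 = 883.6 pbw (target 883.4 pbw)
  PbO: 76.41·0.9768 = 74.64 pbw (target 74.64 pbw)
Glass-mass sanity pass: Σ batch − LOI loss = 2000 pbw (per-oxide target masses sum to 2000 pbw; basis as stated: 2000 pbw — a pure rounding effect).
Summing the batch: Σ batch = 2083 pbw; LOI removed, Σ of batch·LOI: 82.39 pbw; yield, glass over the total, = 96.04%.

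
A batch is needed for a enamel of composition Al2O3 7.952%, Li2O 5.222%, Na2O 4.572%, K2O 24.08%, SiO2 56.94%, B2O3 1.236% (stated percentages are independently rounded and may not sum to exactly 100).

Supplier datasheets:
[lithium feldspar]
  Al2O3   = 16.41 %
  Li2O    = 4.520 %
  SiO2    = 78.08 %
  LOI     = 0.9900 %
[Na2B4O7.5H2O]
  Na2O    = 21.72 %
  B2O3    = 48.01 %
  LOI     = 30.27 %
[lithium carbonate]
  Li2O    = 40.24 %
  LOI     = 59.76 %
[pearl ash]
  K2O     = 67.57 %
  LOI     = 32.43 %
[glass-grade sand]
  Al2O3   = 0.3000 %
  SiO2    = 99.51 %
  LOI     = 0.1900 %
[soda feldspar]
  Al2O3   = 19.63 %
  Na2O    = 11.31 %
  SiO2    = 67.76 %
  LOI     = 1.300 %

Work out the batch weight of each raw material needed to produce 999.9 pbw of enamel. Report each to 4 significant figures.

Batch per 999.9 pbw enamel:
  lithium feldspar: 54.90 pbw
  Na2B4O7.5H2O: 25.74 pbw
  lithium carbonate: 123.6 pbw
  pearl ash: 356.3 pbw
  glass-grade sand: 287.5 pbw
  soda feldspar: 354.8 pbw
Total batch = 1203 pbw; LOI loss = 202.9 pbw; yield = 83.13%

In-progress results are shown (rounded to four significant digits) as written — all internal work runs at exact precision throughout. Each reported result is rounded a single time. All derived quantities are recomputed in full precision (glass mass, totals, the yield, six oxide percentages, LOI) from the batch weights on 999.9 pbw of glass, as they appear in the question or the answer.
Target masses of each oxide per 999.9 pbw enamel:
  Al2O3: 7.952% × 999.9 = 79.51 pbw
  Li2O: 5.222% × 999.9 = 52.21 pbw
  Na2O: 4.572% × 999.9 = 45.72 pbw
  K2O: 24.08% × 999.9 = 240.8 pbw
  SiO2: 56.94% × 999.9 = 569.3 pbw
  B2O3: 1.236% × 999.9 = 12.36 pbw
Mass-balance tally per oxide per the reported batch figures, at the basis given (every target is met by its sum once rounding is allowed for):
  Al2O3: 54.90·0.1641 + 287.5·0.003000 + 354.8·0.1963 = 79.52 pbw (target 79.51 pbw)
  Li2O: 54.90·0.04520 + 123.6·0.4024 = 52.22 pbw (target 52.21 pbw)
  Na2O: 25.74·0.2172 + 354.8·0.1131 = 45.72 pbw (target 45.72 pbw)
  K2O: 356.3·0.6757 = 240.8 pbw (target 240.8 pbw)
  SiO2: 54.90·0.7808 + 287.5·0.9951 + 354.8·0.6776 = 569.4 pbw (target 569.3 pbw)
  B2O3: 25.74·0.4801 = 12.36 pbw (target 12.36 pbw)
Glass-mass sanity pass: the batch minus its LOI: 999.9 pbw (summing oxide targets gives 999.9 pbw; against the stated basis, 999.9 pbw — deltas are rounding alone).
Batch grand total — Σ batch = 1203 pbw; the LOI term Σ batch·LOI equals 202.9 pbw; the yield ratio, glass ÷ batch: 83.13%.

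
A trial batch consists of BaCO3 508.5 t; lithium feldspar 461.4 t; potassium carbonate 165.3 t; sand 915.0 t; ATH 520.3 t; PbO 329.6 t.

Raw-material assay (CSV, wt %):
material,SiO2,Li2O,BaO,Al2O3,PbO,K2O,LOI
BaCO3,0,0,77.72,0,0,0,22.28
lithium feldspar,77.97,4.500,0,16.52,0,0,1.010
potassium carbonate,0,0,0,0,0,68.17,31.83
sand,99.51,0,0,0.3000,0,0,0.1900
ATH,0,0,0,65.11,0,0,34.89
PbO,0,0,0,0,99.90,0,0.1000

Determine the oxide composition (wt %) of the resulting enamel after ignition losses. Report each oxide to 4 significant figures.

Intermediates appear rounded to 4 significant figures on the page; all arithmetic runs at full precision end to end — every reported result is rounded just once — the derived quantities, which include glass mass, the six compositions, LOI, yield, the totals, are recomputed in full float precision, as given in the problem or the answer, from the batch weights for 2546 t of glass.
Mass of each oxide from the mix:
  SiO2: 461.4·0.7797 + 915.0·0.9951 = 1270 t
  Li2O: 461.4·0.04500 = 20.76 t
  BaO: 508.5·0.7772 = 395.2 t
  Al2O3: 461.4·0.1652 + 915.0·0.003000 + 520.3·0.6511 = 417.7 t
  PbO: 329.6·0.9990 = 329.3 t
  K2O: 165.3·0.6817 = 112.7 t
LOI: 508.5·0.2228 + 461.4·0.01010 + 165.3·0.3183 + 915.0·0.001900 + 520.3·0.3489 + 329.6·0.001000 = 354.2 t
Glass = total batch minus LOI = 2900 − 354.2 = 2546 t (the oxide masses sum to this)
each oxide over glass, ×100, is wt %

Glass mass = 2546 t (batch 2900 − LOI 354.2).
Composition: SiO2 49.89%, Li2O 0.8155%, BaO 15.52%, Al2O3 16.41%, PbO 12.93%, K2O 4.426%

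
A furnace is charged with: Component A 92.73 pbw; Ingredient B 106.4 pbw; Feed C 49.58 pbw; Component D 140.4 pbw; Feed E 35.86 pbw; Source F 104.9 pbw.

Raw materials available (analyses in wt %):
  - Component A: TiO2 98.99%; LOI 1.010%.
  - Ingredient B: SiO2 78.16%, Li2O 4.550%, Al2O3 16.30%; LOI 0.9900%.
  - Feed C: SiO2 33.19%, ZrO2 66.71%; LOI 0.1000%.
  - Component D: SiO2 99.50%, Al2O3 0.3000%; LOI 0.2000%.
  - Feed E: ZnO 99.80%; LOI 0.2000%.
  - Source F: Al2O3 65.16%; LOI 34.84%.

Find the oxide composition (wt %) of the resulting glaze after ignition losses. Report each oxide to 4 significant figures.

Every computation maintains exact precision through every step — values along the way are shown with 4-significant-figure rounding on the page. Every reported number takes just one rounding. All derived quantities (the yield, net glass mass, ignition loss, the totals, the six compositions) are recomputed in exact precision from the batch weights on 490.9 pbw of glass, exactly as printed in the problem or answer text.
Per-oxide mass from batch:
  SiO2: 106.4·0.7816 + 49.58·0.3319 + 140.4·0.9950 = 239.3 pbw
  TiO2: 92.73·0.9899 = 91.79 pbw
  ZnO: 35.86·0.9980 = 35.79 pbw
  ZrO2: 49.58·0.6671 = 33.07 pbw
  Li2O: 106.4·0.04550 = 4.841 pbw
  Al2O3: 106.4·0.1630 + 140.4·0.003000 + 104.9·0.6516 = 86.12 pbw
LOI: 92.73·0.01010 + 106.4·0.009900 + 49.58·0.001000 + 140.4·0.002000 + 35.86·0.002000 + 104.9·0.3484 = 38.94 pbw
The glass mass, total less LOI, = 529.9 − 38.94 = 490.9 pbw (matching Σ of the oxides)
each oxide over glass, ×100, is wt %

Glass mass = 490.9 pbw (batch 529.9 − LOI 38.94).
Composition: SiO2 48.75%, TiO2 18.70%, ZnO 7.290%, ZrO2 6.737%, Li2O 0.9861%, Al2O3 17.54%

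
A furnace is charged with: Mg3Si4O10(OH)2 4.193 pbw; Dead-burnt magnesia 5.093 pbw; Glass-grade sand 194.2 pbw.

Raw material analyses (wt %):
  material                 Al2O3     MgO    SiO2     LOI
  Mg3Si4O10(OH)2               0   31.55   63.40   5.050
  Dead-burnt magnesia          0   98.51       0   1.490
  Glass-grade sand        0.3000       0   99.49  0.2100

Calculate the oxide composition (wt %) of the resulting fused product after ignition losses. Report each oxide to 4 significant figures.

Intermediates are displayed rounded off to 4 significant figures across the worked steps; each numeric step carries full float precision at each step; a single rounding completes every reported value; the derived quantities are rebuilt in full float precision (net glass mass, the yield, the totals, LOI, three oxide percentages) starting from the weights for 202.8 pbw of glass as quoted within the problem or the answer.
Oxide masses out of the charge:
  Al2O3: 194.2·0.003000 = 0.5826 pbw
  MgO: 4.193·0.3155 + 5.093·0.9851 = 6.340 pbw
  SiO2: 4.193·0.6340 + 194.2·0.9949 = 195.9 pbw
LOI: 4.193·0.05050 + 5.093·0.01490 + 194.2·0.002100 = 0.6955 pbw
Glass mass = batch − LOI = 203.5 − 0.6955 = 202.8 pbw (equal to the oxide-mass sum)
each wt % is 100 × oxide ÷ glass

Glass mass = 202.8 pbw (batch 203.5 − LOI 0.6955).
Composition: Al2O3 0.2873%, MgO 3.126%, SiO2 96.59%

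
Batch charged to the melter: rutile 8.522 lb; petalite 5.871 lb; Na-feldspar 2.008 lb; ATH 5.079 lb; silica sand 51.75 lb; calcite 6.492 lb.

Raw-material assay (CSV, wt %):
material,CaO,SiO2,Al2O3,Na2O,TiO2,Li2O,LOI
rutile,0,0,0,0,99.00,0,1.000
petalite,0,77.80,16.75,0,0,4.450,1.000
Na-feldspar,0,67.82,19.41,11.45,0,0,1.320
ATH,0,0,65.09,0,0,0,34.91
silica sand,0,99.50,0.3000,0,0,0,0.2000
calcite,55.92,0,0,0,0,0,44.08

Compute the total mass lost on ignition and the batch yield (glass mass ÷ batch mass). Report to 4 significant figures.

Each numeric step runs at full float precision all the way through. Values along the way are printed, with 4-significant-figure rounding, at each printed step — every reported result is rounded once only — all derived quantities, which include net glass mass, LOI, totals, the yield, the six compositions, are recomputed at exact precision, exactly as printed in problem or answer, from the batch weights per 74.81 lb of glass.
Loss on ignition, line by line:
  rutile: 8.522 × 0.01000 = 0.08522 lb
  petalite: 5.871 × 0.01000 = 0.05871 lb
  Na-feldspar: 2.008 × 0.01320 = 0.02651 lb
  ATH: 5.079 × 0.3491 = 1.773 lb
  silica sand: 51.75 × 0.002000 = 0.1035 lb
  calcite: 6.492 × 0.4408 = 2.862 lb
Total LOI = 4.909 lb
Glass = batch − LOI = 79.72 − 4.909 = 74.81 lb

LOI loss = 4.909 lb; glass = 74.81 lb; yield = 93.84%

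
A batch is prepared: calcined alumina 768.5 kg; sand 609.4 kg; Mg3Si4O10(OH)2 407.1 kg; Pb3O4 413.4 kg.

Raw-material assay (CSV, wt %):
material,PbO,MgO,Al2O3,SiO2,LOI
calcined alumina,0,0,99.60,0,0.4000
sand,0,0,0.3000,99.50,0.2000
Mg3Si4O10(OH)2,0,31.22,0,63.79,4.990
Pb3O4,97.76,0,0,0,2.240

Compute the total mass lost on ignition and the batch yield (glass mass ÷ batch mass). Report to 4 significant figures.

The whole derivation carries full float precision from start to finish — the intermediate values appear (rounded to four significant figures) between the steps. Every reported result takes a single rounding — all derived quantities, including glass mass, the four compositions, the totals, ignition loss, the yield, are carried from the weighed amounts for 2165 kg of glass in full float precision, as quoted within the question or the answer.
LOI of each material in turn:
  calcined alumina: 768.5 × 0.004000 = 3.074 kg
  sand: 609.4 × 0.002000 = 1.219 kg
  Mg3Si4O10(OH)2: 407.1 × 0.04990 = 20.31 kg
  Pb3O4: 413.4 × 0.02240 = 9.260 kg
Total LOI = 33.87 kg
Glass = batch − LOI = 2198 − 33.87 = 2165 kg

LOI loss = 33.87 kg; glass = 2165 kg; yield = 98.46%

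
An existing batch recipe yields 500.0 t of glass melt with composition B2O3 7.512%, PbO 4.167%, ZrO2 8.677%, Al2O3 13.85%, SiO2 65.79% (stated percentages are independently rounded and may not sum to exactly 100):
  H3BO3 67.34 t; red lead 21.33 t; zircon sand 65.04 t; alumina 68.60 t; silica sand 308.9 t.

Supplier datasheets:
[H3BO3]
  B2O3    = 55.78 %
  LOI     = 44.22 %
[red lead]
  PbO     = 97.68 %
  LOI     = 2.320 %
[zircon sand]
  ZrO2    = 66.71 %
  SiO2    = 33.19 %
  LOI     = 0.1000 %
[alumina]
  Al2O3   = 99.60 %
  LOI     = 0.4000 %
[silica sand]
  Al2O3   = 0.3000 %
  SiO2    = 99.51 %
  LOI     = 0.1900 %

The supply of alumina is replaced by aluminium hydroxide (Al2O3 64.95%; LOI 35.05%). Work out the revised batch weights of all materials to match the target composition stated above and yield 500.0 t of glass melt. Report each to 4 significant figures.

Values along the way appear, with 4-significant-figure rounding, between the steps — all arithmetic keeps full float precision at all times; every reported figure is rounded just once; all derived quantities, including totals, ignition loss, net glass mass, the yield, five oxide percentages, are computed from the batch weights at 500.0 t of glass in full precision exactly as shown in the problem or answer text.
Per-oxide target masses for 500.0 t glass melt:
  B2O3: 7.512% × 500.0 = 37.56 t
  PbO: 4.167% × 500.0 = 20.84 t
  ZrO2: 8.677% × 500.0 = 43.38 t
  Al2O3: 13.85% × 500.0 = 69.25 t
  SiO2: 65.79% × 500.0 = 329.0 t
Verifying the oxide balance working from each reported weight, on the stated basis (oxide sums agree with the targets net of answer rounding effects):
  B2O3: 67.34·0.5578 = 37.56 t (target 37.56 t)
  PbO: 21.33·0.9768 = 20.84 t (target 20.84 t)
  ZrO2: 65.04·0.6671 = 43.39 t (target 43.38 t)
  Al2O3: 105.2·0.6495 + 308.9·0.003000 = 69.25 t (target 69.25 t)
  SiO2: 65.04·0.3319 + 308.9·0.9951 = 329.0 t (target 329.0 t)
Glass-mass bookkeeping: the batch minus its LOI: 500.0 t (the Σ of target masses is 500.0 t; stated basis 500.0 t — rounding explains the deltas).
Batch total: Σ batch = 567.8 t; LOI loss = Σ batch·LOI = 67.80 t; yield = glass ÷ total batch = 88.06%.

Revised batch per 500.0 t glass melt:
  H3BO3: 67.34 t
  red lead: 21.33 t
  zircon sand: 65.04 t
  aluminium hydroxide: 105.2 t
  silica sand: 308.9 t
Total batch = 567.8 t; LOI loss = 67.80 t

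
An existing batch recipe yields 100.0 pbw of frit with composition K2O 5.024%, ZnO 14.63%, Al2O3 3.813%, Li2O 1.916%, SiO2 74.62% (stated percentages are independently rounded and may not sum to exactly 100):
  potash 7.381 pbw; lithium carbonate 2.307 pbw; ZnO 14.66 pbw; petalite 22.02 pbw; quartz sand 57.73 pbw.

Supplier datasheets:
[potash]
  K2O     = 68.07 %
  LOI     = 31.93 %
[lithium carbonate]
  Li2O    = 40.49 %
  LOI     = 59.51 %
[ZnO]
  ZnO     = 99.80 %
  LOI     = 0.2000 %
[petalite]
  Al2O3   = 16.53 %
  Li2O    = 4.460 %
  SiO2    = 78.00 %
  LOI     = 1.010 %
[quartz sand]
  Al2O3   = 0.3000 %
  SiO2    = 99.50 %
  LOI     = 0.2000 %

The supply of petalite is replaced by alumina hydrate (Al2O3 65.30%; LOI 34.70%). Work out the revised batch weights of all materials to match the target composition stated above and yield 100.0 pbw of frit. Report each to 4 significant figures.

Revised batch per 100.0 pbw frit:
  potash: 7.381 pbw
  lithium carbonate: 4.732 pbw
  ZnO: 14.66 pbw
  alumina hydrate: 5.495 pbw
  quartz sand: 74.99 pbw
Total batch = 107.3 pbw; LOI loss = 7.259 pbw

Intermediates are rounded to four significant digits when displayed. Every computation keeps full float precision all the way through — exactly one rounding goes into each reported number — derived quantities, including five oxide percentages, yield, LOI, net glass mass, the totals, are re-derived using the weight values per 100.0 pbw of glass at exact precision, as set out in problem or answer.
The oxide mass targets at 100.0 pbw frit:
  K2O: 5.024% × 100.0 = 5.024 pbw
  ZnO: 14.63% × 100.0 = 14.63 pbw
  Al2O3: 3.813% × 100.0 = 3.813 pbw
  Li2O: 1.916% × 100.0 = 1.916 pbw
  SiO2: 74.62% × 100.0 = 74.62 pbw
A balance pass over the oxides, per the reported batch figures, relative to the basis at hand (target by target, the sums agree given rounding of the digits):
  K2O: 7.381·0.6807 = 5.024 pbw (target 5.024 pbw)
  ZnO: 14.66·0.9980 = 14.63 pbw (target 14.63 pbw)
  Al2O3: 5.495·0.6530 + 74.99·0.003000 = 3.813 pbw (target 3.813 pbw)
  Li2O: 4.732·0.4049 = 1.916 pbw (target 1.916 pbw)
  SiO2: 74.99·0.9950 = 74.62 pbw (target 74.62 pbw)
Glass-mass sanity pass: total batch − LOI = 100.0 pbw (the Σ of target masses is 100.0 pbw; the stated basis being 100.0 pbw — deltas are rounding alone).
Adding the batch up: Σ batch = 107.3 pbw; Σ batch·LOI gives LOI loss = 7.259 pbw; the yield ratio, glass ÷ batch: 93.23%.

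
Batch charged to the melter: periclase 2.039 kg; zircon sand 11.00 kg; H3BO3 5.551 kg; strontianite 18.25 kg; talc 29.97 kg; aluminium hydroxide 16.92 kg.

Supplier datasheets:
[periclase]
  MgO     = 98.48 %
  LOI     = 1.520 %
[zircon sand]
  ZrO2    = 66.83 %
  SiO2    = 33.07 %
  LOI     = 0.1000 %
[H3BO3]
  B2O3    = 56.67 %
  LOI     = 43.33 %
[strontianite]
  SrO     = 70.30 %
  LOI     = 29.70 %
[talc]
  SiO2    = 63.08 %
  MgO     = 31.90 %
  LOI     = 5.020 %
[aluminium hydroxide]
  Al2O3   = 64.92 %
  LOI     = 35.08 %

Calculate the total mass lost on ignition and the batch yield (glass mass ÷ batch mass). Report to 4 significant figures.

LOI loss = 15.31 kg; glass = 68.42 kg; yield = 81.72%

Every computation keeps exact precision all the way through. Intermediates appear rounded to four significant figures in the printout — every reported result takes a single rounding — all derived quantities are computed in full precision (the yield, six oxide percentages, net glass mass, the totals, LOI) from the batch weights per 68.42 kg of glass, exactly as printed in question or answer.
Each material's LOI contribution:
  periclase: 2.039 × 0.01520 = 0.03099 kg
  zircon sand: 11.00 × 0.001000 = 0.01100 kg
  H3BO3: 5.551 × 0.4333 = 2.405 kg
  strontianite: 18.25 × 0.2970 = 5.420 kg
  talc: 29.97 × 0.05020 = 1.504 kg
  aluminium hydroxide: 16.92 × 0.3508 = 5.936 kg
Total LOI = 15.31 kg
Glass = batch − LOI = 83.73 − 15.31 = 68.42 kg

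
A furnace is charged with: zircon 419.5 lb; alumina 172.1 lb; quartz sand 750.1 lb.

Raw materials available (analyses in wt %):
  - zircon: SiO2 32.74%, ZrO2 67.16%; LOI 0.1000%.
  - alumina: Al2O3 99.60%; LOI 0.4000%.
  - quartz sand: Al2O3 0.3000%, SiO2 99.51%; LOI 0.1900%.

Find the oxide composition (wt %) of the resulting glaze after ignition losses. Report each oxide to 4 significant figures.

The whole derivation holds full float precision throughout — working values appear, with 4-significant-digit rounding, within the worked lines — every reported number includes exactly one rounding; derived quantities, which include LOI, net glass mass, totals, the yield, the three compositions, are rebuilt at full float precision, as written in question or answer, using the weight values on 1339 lb of glass.
Oxide masses out of the charge:
  Al2O3: 172.1·0.9960 + 750.1·0.003000 = 173.7 lb
  SiO2: 419.5·0.3274 + 750.1·0.9951 = 883.8 lb
  ZrO2: 419.5·0.6716 = 281.7 lb
LOI: 419.5·0.001000 + 172.1·0.004000 + 750.1·0.001900 = 2.533 lb
The glass mass, total less LOI, = 1342 − 2.533 = 1339 lb (equal to the oxide-mass sum)
each oxide over glass, ×100, is wt %

Glass mass = 1339 lb (batch 1342 − LOI 2.533).
Composition: Al2O3 12.97%, SiO2 65.99%, ZrO2 21.04%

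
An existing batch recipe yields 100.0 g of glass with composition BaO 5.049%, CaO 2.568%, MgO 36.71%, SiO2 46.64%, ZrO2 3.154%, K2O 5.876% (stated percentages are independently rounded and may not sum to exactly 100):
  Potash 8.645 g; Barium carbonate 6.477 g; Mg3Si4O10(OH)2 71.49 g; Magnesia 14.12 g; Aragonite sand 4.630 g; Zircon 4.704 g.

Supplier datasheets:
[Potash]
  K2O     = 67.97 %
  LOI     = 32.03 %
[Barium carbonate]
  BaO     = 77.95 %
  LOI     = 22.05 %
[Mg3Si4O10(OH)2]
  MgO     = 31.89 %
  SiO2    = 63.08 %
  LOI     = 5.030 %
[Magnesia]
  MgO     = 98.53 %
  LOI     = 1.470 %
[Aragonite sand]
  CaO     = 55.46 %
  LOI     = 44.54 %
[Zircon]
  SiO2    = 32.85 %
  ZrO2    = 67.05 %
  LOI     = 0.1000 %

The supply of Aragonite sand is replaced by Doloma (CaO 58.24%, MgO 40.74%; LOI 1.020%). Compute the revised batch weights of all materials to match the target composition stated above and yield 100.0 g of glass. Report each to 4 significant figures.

Revised batch per 100.0 g glass:
  Potash: 8.645 g
  Barium carbonate: 6.477 g
  Mg3Si4O10(OH)2: 71.49 g
  Magnesia: 12.30 g
  Doloma: 4.409 g
  Zircon: 4.704 g
Total batch = 108.0 g; LOI loss = 8.024 g

Values along the way are displayed rounded to four significant figures — all arithmetic runs at full float precision at every stage. Each reported result takes just one rounding. The derived quantities are re-derived starting from the weights at 100.0 g of glass in full precision (glass mass, totals, ignition loss, the six compositions, the yield) exactly as shown in the problem or answer text.
Target oxide masses per 100.0 g glass:
  BaO: 5.049% × 100.0 = 5.049 g
  CaO: 2.568% × 100.0 = 2.568 g
  MgO: 36.71% × 100.0 = 36.71 g
  SiO2: 46.64% × 100.0 = 46.64 g
  ZrO2: 3.154% × 100.0 = 3.154 g
  K2O: 5.876% × 100.0 = 5.876 g
Per-oxide balance check from the weights as reported, on the stated basis (target by target, the sums agree given rounding of the digits):
  BaO: 6.477·0.7795 = 5.049 g (target 5.049 g)
  CaO: 4.409·0.5824 = 2.568 g (target 2.568 g)
  MgO: 71.49·0.3189 + 12.30·0.9853 + 4.409·0.4074 = 36.71 g (target 36.71 g)
  SiO2: 71.49·0.6308 + 4.704·0.3285 = 46.64 g (target 46.64 g)
  ZrO2: 4.704·0.6705 = 3.154 g (target 3.154 g)
  K2O: 8.645·0.6797 = 5.876 g (target 5.876 g)
Auditing the glass mass value: total charge less LOI = 100.0 g (the targets, summed, come to 100.0 g; basis as stated: 100.0 g — differing by rounding only).
Whole-batch sum: Σ batch = 108.0 g; LOI loss = Σ batch·LOI = 8.024 g; yield, glass over the total, = 92.57%.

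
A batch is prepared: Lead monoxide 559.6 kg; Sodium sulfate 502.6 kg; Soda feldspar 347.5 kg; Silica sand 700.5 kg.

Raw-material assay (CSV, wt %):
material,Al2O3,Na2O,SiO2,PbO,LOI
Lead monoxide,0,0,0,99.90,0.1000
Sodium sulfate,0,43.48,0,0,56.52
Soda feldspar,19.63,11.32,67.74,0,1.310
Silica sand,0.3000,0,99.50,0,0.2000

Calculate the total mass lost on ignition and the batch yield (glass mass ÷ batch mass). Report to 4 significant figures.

LOI loss = 290.6 kg; glass = 1820 kg; yield = 86.23%

Each numeric step runs at full float precision from first step to last; working values appear, with 4-significant-digit rounding, alongside each step — a single rounding produces each reported number. All derived quantities (ignition loss, the four compositions, glass mass, the totals, yield) are computed at full float precision using the weight values for 1820 kg of glass as set out in the problem or the answer.
LOI of each material in turn:
  Lead monoxide: 559.6 × 0.001000 = 0.5596 kg
  Sodium sulfate: 502.6 × 0.5652 = 284.1 kg
  Soda feldspar: 347.5 × 0.01310 = 4.552 kg
  Silica sand: 700.5 × 0.002000 = 1.401 kg
Total LOI = 290.6 kg
Glass = batch − LOI = 2110 − 290.6 = 1820 kg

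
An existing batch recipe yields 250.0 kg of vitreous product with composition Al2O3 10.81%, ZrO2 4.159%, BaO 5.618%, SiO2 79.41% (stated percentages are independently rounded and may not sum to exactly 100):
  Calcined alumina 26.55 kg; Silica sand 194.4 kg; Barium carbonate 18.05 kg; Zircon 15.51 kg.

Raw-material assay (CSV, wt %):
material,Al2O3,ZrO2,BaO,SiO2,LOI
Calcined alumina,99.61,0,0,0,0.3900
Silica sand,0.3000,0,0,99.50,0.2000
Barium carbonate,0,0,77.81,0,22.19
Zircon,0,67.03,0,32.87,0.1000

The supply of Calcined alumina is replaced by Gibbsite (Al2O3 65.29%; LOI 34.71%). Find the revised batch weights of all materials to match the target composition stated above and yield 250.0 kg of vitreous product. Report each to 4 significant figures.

The whole derivation carries exact precision at every stage. Intermediates appear rounded to 4 significant figures at each printed step — each reported number carries a single rounding. The derived quantities (ignition loss, glass mass, the four compositions, yield, totals) are rebuilt starting from the weights on 250.0 kg of glass in full precision, precisely as stated by either problem or answer.
Target masses of each oxide per 250.0 kg vitreous product:
  Al2O3: 10.81% × 250.0 = 27.02 kg
  ZrO2: 4.159% × 250.0 = 10.40 kg
  BaO: 5.618% × 250.0 = 14.04 kg
  SiO2: 79.41% × 250.0 = 198.5 kg
Sums-versus-targets review applying the batch weights above, versus the basis set out (every target is met by its sum net of answer rounding effects):
  Al2O3: 40.50·0.6529 + 194.4·0.003000 = 27.03 kg (target 27.02 kg)
  ZrO2: 15.51·0.6703 = 10.40 kg (target 10.40 kg)
  BaO: 18.05·0.7781 = 14.04 kg (target 14.04 kg)
  SiO2: 194.4·0.9950 + 15.51·0.3287 = 198.5 kg (target 198.5 kg)
Glass-mass bookkeeping: batch Σ − ignition loss = 250.0 kg (per-oxide target masses sum to 250.0 kg; versus the stated basis of 250.0 kg — differing by rounding only).
Whole-batch sum: Σ batch = 268.5 kg; loss to ignition Σ batch·LOI = 18.47 kg; yield = glass ÷ total batch = 93.12%.

Revised batch per 250.0 kg vitreous product:
  Gibbsite: 40.50 kg
  Silica sand: 194.4 kg
  Barium carbonate: 18.05 kg
  Zircon: 15.51 kg
Total batch = 268.5 kg; LOI loss = 18.47 kg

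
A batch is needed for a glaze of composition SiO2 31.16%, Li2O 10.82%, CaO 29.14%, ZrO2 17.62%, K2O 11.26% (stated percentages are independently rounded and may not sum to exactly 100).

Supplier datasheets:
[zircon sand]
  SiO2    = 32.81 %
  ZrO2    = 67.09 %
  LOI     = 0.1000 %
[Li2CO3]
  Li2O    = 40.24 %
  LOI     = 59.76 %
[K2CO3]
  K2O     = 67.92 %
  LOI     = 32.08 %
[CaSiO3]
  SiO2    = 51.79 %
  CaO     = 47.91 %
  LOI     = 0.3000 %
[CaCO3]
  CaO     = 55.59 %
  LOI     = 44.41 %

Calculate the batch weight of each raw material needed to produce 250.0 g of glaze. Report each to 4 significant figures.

The intermediate values appear (rounded to four significant digits) within the worked lines. Each numeric step maintains full precision throughout — exactly one rounding is applied to each reported result. Derived quantities, which include ignition loss, the yield, five oxide percentages, totals, net glass mass, are re-derived in full float precision, as given in the question or the answer, starting from the weights on 250.0 g of glass.
Target masses of each oxide per 250.0 g glaze:
  SiO2: 31.16% × 250.0 = 77.90 g
  Li2O: 10.82% × 250.0 = 27.05 g
  CaO: 29.14% × 250.0 = 72.85 g
  ZrO2: 17.62% × 250.0 = 44.05 g
  K2O: 11.26% × 250.0 = 28.15 g
A balance pass over the oxides, from the weights as reported, for the quoted basis mass (sum by sum, the targets are met net of answer rounding effects):
  SiO2: 65.66·0.3281 + 108.8·0.5179 = 77.89 g (target 77.90 g)
  Li2O: 67.22·0.4024 = 27.05 g (target 27.05 g)
  CaO: 108.8·0.4791 + 37.26·0.5559 = 72.84 g (target 72.85 g)
  ZrO2: 65.66·0.6709 = 44.05 g (target 44.05 g)
  K2O: 41.45·0.6792 = 28.15 g (target 28.15 g)
Auditing the glass mass value: batch Σ − ignition loss = 250.0 g (the Σ of target masses is 250.0 g; against the stated basis, 250.0 g — a pure rounding effect).
Batch grand total — Σ batch = 320.4 g; loss to ignition Σ batch·LOI = 70.41 g; the yield ratio, glass ÷ batch: 78.02%.

Batch per 250.0 g glaze:
  zircon sand: 65.66 g
  Li2CO3: 67.22 g
  K2CO3: 41.45 g
  CaSiO3: 108.8 g
  CaCO3: 37.26 g
Total batch = 320.4 g; LOI loss = 70.41 g; yield = 78.02%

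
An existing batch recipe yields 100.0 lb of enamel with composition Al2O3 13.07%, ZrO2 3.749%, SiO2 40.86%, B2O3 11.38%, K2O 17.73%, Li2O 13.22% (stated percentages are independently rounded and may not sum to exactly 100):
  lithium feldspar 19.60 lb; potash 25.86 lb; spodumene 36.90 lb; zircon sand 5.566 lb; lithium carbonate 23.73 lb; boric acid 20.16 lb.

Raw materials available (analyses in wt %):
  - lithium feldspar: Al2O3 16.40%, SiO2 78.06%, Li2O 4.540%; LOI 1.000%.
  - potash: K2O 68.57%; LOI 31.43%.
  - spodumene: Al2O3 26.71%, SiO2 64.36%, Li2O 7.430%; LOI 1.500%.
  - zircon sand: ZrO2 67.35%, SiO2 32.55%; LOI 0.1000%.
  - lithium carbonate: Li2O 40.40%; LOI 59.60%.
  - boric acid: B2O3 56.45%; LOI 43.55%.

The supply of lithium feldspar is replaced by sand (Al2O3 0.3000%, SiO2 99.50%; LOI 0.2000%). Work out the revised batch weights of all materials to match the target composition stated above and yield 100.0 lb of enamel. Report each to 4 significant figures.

The whole derivation keeps full precision through the solve. The intermediate values appear (rounded to 4 significant figures) between the steps; every reported figure is rounded a single time; all derived quantities are carried at full precision (the totals, net glass mass, yield, LOI, the six compositions) from the weighed amounts at 100.0 lb of glass, as they appear in the problem or the answer.
Per-oxide target masses for 100.0 lb enamel:
  Al2O3: 13.07% × 100.0 = 13.07 lb
  ZrO2: 3.749% × 100.0 = 3.749 lb
  SiO2: 40.86% × 100.0 = 40.86 lb
  B2O3: 11.38% × 100.0 = 11.38 lb
  K2O: 17.73% × 100.0 = 17.73 lb
  Li2O: 13.22% × 100.0 = 13.22 lb
Checking each oxide sum working from each reported weight, at the basis given (summed amounts equal target values exact up to rounding of places):
  Al2O3: 7.648·0.003000 + 48.85·0.2671 = 13.07 lb (target 13.07 lb)
  ZrO2: 5.566·0.6735 = 3.749 lb (target 3.749 lb)
  SiO2: 7.648·0.9950 + 48.85·0.6436 + 5.566·0.3255 = 40.86 lb (target 40.86 lb)
  B2O3: 20.16·0.5645 = 11.38 lb (target 11.38 lb)
  K2O: 25.86·0.6857 = 17.73 lb (target 17.73 lb)
  Li2O: 48.85·0.07430 + 23.74·0.4040 = 13.22 lb (target 13.22 lb)
Glass mass check: net batch after ignition = 100.0 lb (targets for the oxides total 100.0 lb; with the basis standing at 100.0 lb — any gap is answer rounding).
Batch total: Σ batch = 131.8 lb; the LOI term Σ batch·LOI equals 31.81 lb; glass ÷ batch gives a yield of 75.87%.

Revised batch per 100.0 lb enamel:
  sand: 7.648 lb
  potash: 25.86 lb
  spodumene: 48.85 lb
  zircon sand: 5.566 lb
  lithium carbonate: 23.74 lb
  boric acid: 20.16 lb
Total batch = 131.8 lb; LOI loss = 31.81 lb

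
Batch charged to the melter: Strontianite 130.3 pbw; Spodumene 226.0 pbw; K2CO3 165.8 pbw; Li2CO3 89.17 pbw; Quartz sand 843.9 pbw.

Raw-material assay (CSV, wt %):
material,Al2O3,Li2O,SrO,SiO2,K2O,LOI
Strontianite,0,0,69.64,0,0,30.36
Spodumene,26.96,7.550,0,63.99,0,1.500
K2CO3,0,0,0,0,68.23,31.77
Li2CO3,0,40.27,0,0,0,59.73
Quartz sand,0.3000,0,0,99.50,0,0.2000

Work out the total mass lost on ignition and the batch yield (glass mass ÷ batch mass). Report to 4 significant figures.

The working math holds full precision at all times. Intermediates are displayed, with 4-significant-figure rounding, in the working. Each reported number is rounded a single time — all derived quantities (the five compositions, net glass mass, the totals, the yield, LOI) are rebuilt from the weighed amounts for 1305 pbw of glass at full float precision precisely as stated by problem or answer.
Each material's LOI contribution:
  Strontianite: 130.3 × 0.3036 = 39.56 pbw
  Spodumene: 226.0 × 0.01500 = 3.390 pbw
  K2CO3: 165.8 × 0.3177 = 52.67 pbw
  Li2CO3: 89.17 × 0.5973 = 53.26 pbw
  Quartz sand: 843.9 × 0.002000 = 1.688 pbw
Total LOI = 150.6 pbw
Glass = batch − LOI = 1455 − 150.6 = 1305 pbw

LOI loss = 150.6 pbw; glass = 1305 pbw; yield = 89.65%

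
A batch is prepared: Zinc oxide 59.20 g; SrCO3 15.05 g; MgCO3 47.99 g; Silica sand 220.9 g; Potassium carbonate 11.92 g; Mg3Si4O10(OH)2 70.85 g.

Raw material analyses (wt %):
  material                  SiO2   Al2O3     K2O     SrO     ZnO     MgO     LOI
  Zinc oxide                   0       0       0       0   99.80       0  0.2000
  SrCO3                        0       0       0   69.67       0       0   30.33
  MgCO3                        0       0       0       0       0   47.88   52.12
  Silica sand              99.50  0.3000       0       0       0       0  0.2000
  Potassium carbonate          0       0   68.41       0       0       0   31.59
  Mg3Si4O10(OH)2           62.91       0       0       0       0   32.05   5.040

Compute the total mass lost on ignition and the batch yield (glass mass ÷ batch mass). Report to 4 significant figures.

LOI loss = 37.47 g; glass = 388.4 g; yield = 91.20%

Every computation runs at full float precision end to end; mid-chain values are printed (rounded to 4 significant figures) in the working; each reported value is rounded once only — the derived quantities (six oxide percentages, ignition loss, net glass mass, the totals, yield) are re-derived using the weight values for 388.4 g of glass at full precision, as they appear in the problem or the answer.
LOI of each material in turn:
  Zinc oxide: 59.20 × 0.002000 = 0.1184 g
  SrCO3: 15.05 × 0.3033 = 4.565 g
  MgCO3: 47.99 × 0.5212 = 25.01 g
  Silica sand: 220.9 × 0.002000 = 0.4418 g
  Potassium carbonate: 11.92 × 0.3159 = 3.766 g
  Mg3Si4O10(OH)2: 70.85 × 0.05040 = 3.571 g
Total LOI = 37.47 g
Glass = batch − LOI = 425.9 − 37.47 = 388.4 g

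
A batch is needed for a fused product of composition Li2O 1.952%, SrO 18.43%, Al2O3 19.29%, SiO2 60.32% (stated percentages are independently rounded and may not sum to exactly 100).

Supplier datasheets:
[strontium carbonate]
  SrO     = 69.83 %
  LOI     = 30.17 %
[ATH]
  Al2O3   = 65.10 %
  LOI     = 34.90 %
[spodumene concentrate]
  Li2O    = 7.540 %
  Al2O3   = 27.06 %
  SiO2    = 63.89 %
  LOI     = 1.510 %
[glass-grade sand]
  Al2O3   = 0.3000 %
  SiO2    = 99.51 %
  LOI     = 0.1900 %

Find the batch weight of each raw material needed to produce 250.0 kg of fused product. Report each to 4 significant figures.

Batch per 250.0 kg fused product:
  strontium carbonate: 65.98 kg
  ATH: 46.67 kg
  spodumene concentrate: 64.72 kg
  glass-grade sand: 110.0 kg
Total batch = 287.4 kg; LOI loss = 37.38 kg; yield = 86.99%

The whole derivation carries exact precision through every step. Working values appear (rounded to 4 significant figures) within the worked lines. Each reported number includes exactly one rounding — the derived quantities are rebuilt at full precision (four oxide percentages, yield, LOI, totals, glass mass) from the batch weights for 250.0 kg of glass exactly as shown in the problem or answer text.
Target masses of each oxide per 250.0 kg fused product:
  Li2O: 1.952% × 250.0 = 4.880 kg
  SrO: 18.43% × 250.0 = 46.08 kg
  Al2O3: 19.29% × 250.0 = 48.22 kg
  SiO2: 60.32% × 250.0 = 150.8 kg
Checking each oxide sum given the weights on record, per the basis as stated (sum by sum, the targets are met given rounding of the digits):
  Li2O: 64.72·0.07540 = 4.880 kg (target 4.880 kg)
  SrO: 65.98·0.6983 = 46.07 kg (target 46.08 kg)
  Al2O3: 46.67·0.6510 + 64.72·0.2706 + 110.0·0.003000 = 48.23 kg (target 48.22 kg)
  SiO2: 64.72·0.6389 + 110.0·0.9951 = 150.8 kg (target 150.8 kg)
Consistency of the glass mass: net batch after ignition = 250.0 kg (per-oxide target masses sum to 250.0 kg; with the basis standing at 250.0 kg — rounding explains the deltas).
Batch total: Σ batch = 287.4 kg; Σ batch·LOI gives LOI loss = 37.38 kg; yield: glass divided by total = 86.99%.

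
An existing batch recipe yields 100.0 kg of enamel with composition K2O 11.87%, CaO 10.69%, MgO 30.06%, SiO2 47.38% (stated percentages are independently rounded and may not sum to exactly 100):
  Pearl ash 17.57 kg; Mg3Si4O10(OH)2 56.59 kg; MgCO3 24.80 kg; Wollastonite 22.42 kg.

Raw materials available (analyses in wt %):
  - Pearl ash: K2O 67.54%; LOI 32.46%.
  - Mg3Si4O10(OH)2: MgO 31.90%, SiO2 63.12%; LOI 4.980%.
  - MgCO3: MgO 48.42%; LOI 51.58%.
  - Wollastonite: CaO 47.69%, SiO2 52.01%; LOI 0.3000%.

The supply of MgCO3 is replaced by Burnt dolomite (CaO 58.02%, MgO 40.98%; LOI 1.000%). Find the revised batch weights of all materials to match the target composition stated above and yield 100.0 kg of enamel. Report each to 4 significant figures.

All arithmetic runs at full precision through every step; values along the way are printed rounded to four significant digits on the page. Every reported figure undergoes a single rounding — derived quantities (the totals, four oxide percentages, the yield, LOI, net glass mass) are re-derived at exact precision from the batch weights per 100.0 kg of glass exactly as shown in either problem or answer.
Oxide-by-oxide targets in 100.0 kg enamel:
  K2O: 11.87% × 100.0 = 11.87 kg
  CaO: 10.69% × 100.0 = 10.69 kg
  MgO: 30.06% × 100.0 = 30.06 kg
  SiO2: 47.38% × 100.0 = 47.38 kg
Checking each oxide sum working from each reported weight, relative to the basis at hand (every target is met by its sum net of answer rounding effects):
  K2O: 17.57·0.6754 = 11.87 kg (target 11.87 kg)
  CaO: 16.46·0.5802 + 2.394·0.4769 = 10.69 kg (target 10.69 kg)
  MgO: 73.09·0.3190 + 16.46·0.4098 = 30.06 kg (target 30.06 kg)
  SiO2: 73.09·0.6312 + 2.394·0.5201 = 47.38 kg (target 47.38 kg)
Consistency of the glass mass: batch Σ − ignition loss = 100.0 kg (oxide target masses add up to 100.0 kg; with the basis standing at 100.0 kg — deltas are rounding alone).
Adding the batch up: Σ batch = 109.5 kg; Σ batch·LOI gives LOI loss = 9.515 kg; glass ÷ batch gives a yield of 91.31%.

Revised batch per 100.0 kg enamel:
  Pearl ash: 17.57 kg
  Mg3Si4O10(OH)2: 73.09 kg
  Burnt dolomite: 16.46 kg
  Wollastonite: 2.394 kg
Total batch = 109.5 kg; LOI loss = 9.515 kg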